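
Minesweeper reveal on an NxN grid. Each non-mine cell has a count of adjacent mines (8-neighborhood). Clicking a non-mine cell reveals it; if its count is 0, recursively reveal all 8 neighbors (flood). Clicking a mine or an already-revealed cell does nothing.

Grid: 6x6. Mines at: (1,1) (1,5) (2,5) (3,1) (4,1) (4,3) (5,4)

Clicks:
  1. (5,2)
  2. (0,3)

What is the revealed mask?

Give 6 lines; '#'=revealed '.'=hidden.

Answer: ..###.
..###.
..###.
..###.
......
..#...

Derivation:
Click 1 (5,2) count=2: revealed 1 new [(5,2)] -> total=1
Click 2 (0,3) count=0: revealed 12 new [(0,2) (0,3) (0,4) (1,2) (1,3) (1,4) (2,2) (2,3) (2,4) (3,2) (3,3) (3,4)] -> total=13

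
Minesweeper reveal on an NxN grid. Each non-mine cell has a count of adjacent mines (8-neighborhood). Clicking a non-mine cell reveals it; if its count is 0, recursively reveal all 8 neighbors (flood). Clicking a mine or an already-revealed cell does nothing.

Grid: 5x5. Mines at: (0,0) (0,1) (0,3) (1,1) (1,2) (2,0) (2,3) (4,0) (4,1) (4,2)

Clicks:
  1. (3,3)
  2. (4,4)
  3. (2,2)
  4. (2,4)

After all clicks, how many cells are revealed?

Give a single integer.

Answer: 6

Derivation:
Click 1 (3,3) count=2: revealed 1 new [(3,3)] -> total=1
Click 2 (4,4) count=0: revealed 3 new [(3,4) (4,3) (4,4)] -> total=4
Click 3 (2,2) count=3: revealed 1 new [(2,2)] -> total=5
Click 4 (2,4) count=1: revealed 1 new [(2,4)] -> total=6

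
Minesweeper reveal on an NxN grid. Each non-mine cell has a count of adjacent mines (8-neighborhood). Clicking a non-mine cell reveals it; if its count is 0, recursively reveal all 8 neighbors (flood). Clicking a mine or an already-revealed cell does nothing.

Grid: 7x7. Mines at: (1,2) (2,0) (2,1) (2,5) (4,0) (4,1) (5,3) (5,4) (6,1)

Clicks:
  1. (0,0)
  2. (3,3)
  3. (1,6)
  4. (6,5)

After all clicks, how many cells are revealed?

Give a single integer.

Answer: 15

Derivation:
Click 1 (0,0) count=0: revealed 4 new [(0,0) (0,1) (1,0) (1,1)] -> total=4
Click 2 (3,3) count=0: revealed 9 new [(2,2) (2,3) (2,4) (3,2) (3,3) (3,4) (4,2) (4,3) (4,4)] -> total=13
Click 3 (1,6) count=1: revealed 1 new [(1,6)] -> total=14
Click 4 (6,5) count=1: revealed 1 new [(6,5)] -> total=15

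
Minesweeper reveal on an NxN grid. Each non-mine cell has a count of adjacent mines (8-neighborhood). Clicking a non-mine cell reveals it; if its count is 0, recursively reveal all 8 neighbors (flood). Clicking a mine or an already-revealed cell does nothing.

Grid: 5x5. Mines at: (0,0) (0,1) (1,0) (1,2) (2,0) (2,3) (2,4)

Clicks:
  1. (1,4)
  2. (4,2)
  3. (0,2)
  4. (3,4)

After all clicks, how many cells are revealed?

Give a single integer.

Click 1 (1,4) count=2: revealed 1 new [(1,4)] -> total=1
Click 2 (4,2) count=0: revealed 10 new [(3,0) (3,1) (3,2) (3,3) (3,4) (4,0) (4,1) (4,2) (4,3) (4,4)] -> total=11
Click 3 (0,2) count=2: revealed 1 new [(0,2)] -> total=12
Click 4 (3,4) count=2: revealed 0 new [(none)] -> total=12

Answer: 12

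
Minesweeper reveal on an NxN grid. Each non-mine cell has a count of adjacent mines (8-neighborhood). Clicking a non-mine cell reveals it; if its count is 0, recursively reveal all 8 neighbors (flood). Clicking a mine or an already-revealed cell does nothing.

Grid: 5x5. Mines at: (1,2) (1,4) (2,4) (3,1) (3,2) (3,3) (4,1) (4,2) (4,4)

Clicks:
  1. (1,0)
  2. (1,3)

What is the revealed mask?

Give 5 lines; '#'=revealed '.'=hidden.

Answer: ##...
##.#.
##...
.....
.....

Derivation:
Click 1 (1,0) count=0: revealed 6 new [(0,0) (0,1) (1,0) (1,1) (2,0) (2,1)] -> total=6
Click 2 (1,3) count=3: revealed 1 new [(1,3)] -> total=7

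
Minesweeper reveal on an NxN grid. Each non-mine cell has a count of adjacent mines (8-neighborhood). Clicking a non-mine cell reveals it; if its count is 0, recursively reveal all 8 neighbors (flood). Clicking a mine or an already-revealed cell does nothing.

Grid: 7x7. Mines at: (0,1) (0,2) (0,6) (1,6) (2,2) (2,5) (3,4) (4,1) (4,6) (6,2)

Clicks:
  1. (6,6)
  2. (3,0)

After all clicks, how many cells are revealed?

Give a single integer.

Answer: 12

Derivation:
Click 1 (6,6) count=0: revealed 11 new [(4,3) (4,4) (4,5) (5,3) (5,4) (5,5) (5,6) (6,3) (6,4) (6,5) (6,6)] -> total=11
Click 2 (3,0) count=1: revealed 1 new [(3,0)] -> total=12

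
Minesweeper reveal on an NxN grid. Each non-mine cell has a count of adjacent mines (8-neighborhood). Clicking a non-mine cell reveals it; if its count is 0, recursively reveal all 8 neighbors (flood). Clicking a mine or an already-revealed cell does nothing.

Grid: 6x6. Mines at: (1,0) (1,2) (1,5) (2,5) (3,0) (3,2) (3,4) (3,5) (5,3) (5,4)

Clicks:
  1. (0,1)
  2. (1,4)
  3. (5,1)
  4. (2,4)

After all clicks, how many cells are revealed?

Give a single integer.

Answer: 9

Derivation:
Click 1 (0,1) count=2: revealed 1 new [(0,1)] -> total=1
Click 2 (1,4) count=2: revealed 1 new [(1,4)] -> total=2
Click 3 (5,1) count=0: revealed 6 new [(4,0) (4,1) (4,2) (5,0) (5,1) (5,2)] -> total=8
Click 4 (2,4) count=4: revealed 1 new [(2,4)] -> total=9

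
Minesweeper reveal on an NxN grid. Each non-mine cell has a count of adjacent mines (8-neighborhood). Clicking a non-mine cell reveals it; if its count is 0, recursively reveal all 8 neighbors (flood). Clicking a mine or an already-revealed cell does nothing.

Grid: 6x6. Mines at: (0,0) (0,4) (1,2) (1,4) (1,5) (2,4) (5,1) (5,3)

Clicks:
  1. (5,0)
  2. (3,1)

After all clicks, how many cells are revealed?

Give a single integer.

Answer: 15

Derivation:
Click 1 (5,0) count=1: revealed 1 new [(5,0)] -> total=1
Click 2 (3,1) count=0: revealed 14 new [(1,0) (1,1) (2,0) (2,1) (2,2) (2,3) (3,0) (3,1) (3,2) (3,3) (4,0) (4,1) (4,2) (4,3)] -> total=15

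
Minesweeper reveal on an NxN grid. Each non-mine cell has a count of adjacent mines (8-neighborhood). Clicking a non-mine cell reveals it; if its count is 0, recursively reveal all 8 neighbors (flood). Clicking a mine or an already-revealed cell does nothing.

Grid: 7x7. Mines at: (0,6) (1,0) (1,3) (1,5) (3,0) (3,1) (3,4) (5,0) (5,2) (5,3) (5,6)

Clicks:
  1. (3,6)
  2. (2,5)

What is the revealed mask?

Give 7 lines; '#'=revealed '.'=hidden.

Answer: .......
.......
.....##
.....##
.....##
.......
.......

Derivation:
Click 1 (3,6) count=0: revealed 6 new [(2,5) (2,6) (3,5) (3,6) (4,5) (4,6)] -> total=6
Click 2 (2,5) count=2: revealed 0 new [(none)] -> total=6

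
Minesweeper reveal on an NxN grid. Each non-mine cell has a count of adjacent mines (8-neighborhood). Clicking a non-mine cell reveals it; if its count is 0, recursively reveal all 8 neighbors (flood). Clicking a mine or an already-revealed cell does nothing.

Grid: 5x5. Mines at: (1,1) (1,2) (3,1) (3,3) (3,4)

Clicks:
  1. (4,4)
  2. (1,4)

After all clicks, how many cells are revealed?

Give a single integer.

Click 1 (4,4) count=2: revealed 1 new [(4,4)] -> total=1
Click 2 (1,4) count=0: revealed 6 new [(0,3) (0,4) (1,3) (1,4) (2,3) (2,4)] -> total=7

Answer: 7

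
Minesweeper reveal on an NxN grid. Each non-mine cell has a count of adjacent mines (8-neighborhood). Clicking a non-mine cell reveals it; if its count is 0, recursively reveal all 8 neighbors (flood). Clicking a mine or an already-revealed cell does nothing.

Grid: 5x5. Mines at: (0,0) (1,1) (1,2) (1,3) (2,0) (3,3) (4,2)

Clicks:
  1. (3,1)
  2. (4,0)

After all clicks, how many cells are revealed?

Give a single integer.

Click 1 (3,1) count=2: revealed 1 new [(3,1)] -> total=1
Click 2 (4,0) count=0: revealed 3 new [(3,0) (4,0) (4,1)] -> total=4

Answer: 4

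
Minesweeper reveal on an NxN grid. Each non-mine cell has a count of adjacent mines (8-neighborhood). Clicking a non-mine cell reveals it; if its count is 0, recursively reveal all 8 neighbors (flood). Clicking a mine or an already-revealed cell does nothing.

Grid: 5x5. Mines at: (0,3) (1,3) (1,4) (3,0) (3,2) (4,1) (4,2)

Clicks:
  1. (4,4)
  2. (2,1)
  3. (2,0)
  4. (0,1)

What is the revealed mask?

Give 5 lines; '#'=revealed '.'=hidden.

Answer: ###..
###..
#####
...##
...##

Derivation:
Click 1 (4,4) count=0: revealed 6 new [(2,3) (2,4) (3,3) (3,4) (4,3) (4,4)] -> total=6
Click 2 (2,1) count=2: revealed 1 new [(2,1)] -> total=7
Click 3 (2,0) count=1: revealed 1 new [(2,0)] -> total=8
Click 4 (0,1) count=0: revealed 7 new [(0,0) (0,1) (0,2) (1,0) (1,1) (1,2) (2,2)] -> total=15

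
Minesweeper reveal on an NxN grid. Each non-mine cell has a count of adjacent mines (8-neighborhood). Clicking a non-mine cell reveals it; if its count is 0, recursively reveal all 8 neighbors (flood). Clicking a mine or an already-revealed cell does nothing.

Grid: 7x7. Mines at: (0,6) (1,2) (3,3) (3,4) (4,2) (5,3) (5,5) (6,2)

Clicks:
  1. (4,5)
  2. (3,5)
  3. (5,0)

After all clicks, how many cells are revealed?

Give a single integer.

Click 1 (4,5) count=2: revealed 1 new [(4,5)] -> total=1
Click 2 (3,5) count=1: revealed 1 new [(3,5)] -> total=2
Click 3 (5,0) count=0: revealed 14 new [(0,0) (0,1) (1,0) (1,1) (2,0) (2,1) (3,0) (3,1) (4,0) (4,1) (5,0) (5,1) (6,0) (6,1)] -> total=16

Answer: 16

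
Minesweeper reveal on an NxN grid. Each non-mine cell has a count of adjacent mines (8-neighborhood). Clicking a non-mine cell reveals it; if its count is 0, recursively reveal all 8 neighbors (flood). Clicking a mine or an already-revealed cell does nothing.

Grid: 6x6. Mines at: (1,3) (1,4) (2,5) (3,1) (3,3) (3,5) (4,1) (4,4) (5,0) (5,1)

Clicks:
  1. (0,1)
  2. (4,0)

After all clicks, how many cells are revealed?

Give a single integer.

Click 1 (0,1) count=0: revealed 9 new [(0,0) (0,1) (0,2) (1,0) (1,1) (1,2) (2,0) (2,1) (2,2)] -> total=9
Click 2 (4,0) count=4: revealed 1 new [(4,0)] -> total=10

Answer: 10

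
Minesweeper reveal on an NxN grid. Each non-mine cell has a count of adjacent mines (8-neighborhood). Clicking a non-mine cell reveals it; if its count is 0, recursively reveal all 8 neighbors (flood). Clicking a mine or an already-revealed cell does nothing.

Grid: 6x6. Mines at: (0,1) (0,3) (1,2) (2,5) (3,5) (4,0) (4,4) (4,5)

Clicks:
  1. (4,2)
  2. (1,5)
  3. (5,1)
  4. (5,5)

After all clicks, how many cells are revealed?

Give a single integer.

Click 1 (4,2) count=0: revealed 12 new [(2,1) (2,2) (2,3) (3,1) (3,2) (3,3) (4,1) (4,2) (4,3) (5,1) (5,2) (5,3)] -> total=12
Click 2 (1,5) count=1: revealed 1 new [(1,5)] -> total=13
Click 3 (5,1) count=1: revealed 0 new [(none)] -> total=13
Click 4 (5,5) count=2: revealed 1 new [(5,5)] -> total=14

Answer: 14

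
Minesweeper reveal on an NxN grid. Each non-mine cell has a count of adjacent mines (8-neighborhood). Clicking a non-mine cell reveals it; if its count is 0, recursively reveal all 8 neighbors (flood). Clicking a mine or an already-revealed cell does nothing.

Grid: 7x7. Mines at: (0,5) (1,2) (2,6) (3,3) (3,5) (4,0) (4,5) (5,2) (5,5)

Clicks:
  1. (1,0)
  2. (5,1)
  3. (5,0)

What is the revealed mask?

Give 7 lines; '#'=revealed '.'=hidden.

Answer: ##.....
##.....
##.....
##.....
.......
##.....
.......

Derivation:
Click 1 (1,0) count=0: revealed 8 new [(0,0) (0,1) (1,0) (1,1) (2,0) (2,1) (3,0) (3,1)] -> total=8
Click 2 (5,1) count=2: revealed 1 new [(5,1)] -> total=9
Click 3 (5,0) count=1: revealed 1 new [(5,0)] -> total=10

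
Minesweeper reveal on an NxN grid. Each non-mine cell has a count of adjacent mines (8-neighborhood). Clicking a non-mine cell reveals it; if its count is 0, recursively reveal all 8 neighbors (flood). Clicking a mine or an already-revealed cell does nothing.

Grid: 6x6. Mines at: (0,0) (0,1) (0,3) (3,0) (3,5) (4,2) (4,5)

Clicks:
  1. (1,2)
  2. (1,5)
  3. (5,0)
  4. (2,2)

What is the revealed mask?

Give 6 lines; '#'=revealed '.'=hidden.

Click 1 (1,2) count=2: revealed 1 new [(1,2)] -> total=1
Click 2 (1,5) count=0: revealed 6 new [(0,4) (0,5) (1,4) (1,5) (2,4) (2,5)] -> total=7
Click 3 (5,0) count=0: revealed 4 new [(4,0) (4,1) (5,0) (5,1)] -> total=11
Click 4 (2,2) count=0: revealed 9 new [(1,1) (1,3) (2,1) (2,2) (2,3) (3,1) (3,2) (3,3) (3,4)] -> total=20

Answer: ....##
.#####
.#####
.####.
##....
##....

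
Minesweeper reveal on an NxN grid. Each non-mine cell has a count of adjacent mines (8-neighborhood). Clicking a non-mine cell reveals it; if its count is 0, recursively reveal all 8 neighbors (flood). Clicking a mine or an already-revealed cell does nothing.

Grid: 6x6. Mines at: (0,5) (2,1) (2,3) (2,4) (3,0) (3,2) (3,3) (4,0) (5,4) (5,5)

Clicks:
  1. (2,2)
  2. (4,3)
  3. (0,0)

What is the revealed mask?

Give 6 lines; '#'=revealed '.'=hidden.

Answer: #####.
#####.
..#...
......
...#..
......

Derivation:
Click 1 (2,2) count=4: revealed 1 new [(2,2)] -> total=1
Click 2 (4,3) count=3: revealed 1 new [(4,3)] -> total=2
Click 3 (0,0) count=0: revealed 10 new [(0,0) (0,1) (0,2) (0,3) (0,4) (1,0) (1,1) (1,2) (1,3) (1,4)] -> total=12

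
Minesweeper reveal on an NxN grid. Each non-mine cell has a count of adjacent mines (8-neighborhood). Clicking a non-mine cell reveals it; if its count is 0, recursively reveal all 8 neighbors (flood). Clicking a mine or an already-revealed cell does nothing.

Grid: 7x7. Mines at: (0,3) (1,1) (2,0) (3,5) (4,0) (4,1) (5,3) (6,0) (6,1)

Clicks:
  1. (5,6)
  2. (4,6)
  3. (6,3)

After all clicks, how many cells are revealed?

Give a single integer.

Click 1 (5,6) count=0: revealed 9 new [(4,4) (4,5) (4,6) (5,4) (5,5) (5,6) (6,4) (6,5) (6,6)] -> total=9
Click 2 (4,6) count=1: revealed 0 new [(none)] -> total=9
Click 3 (6,3) count=1: revealed 1 new [(6,3)] -> total=10

Answer: 10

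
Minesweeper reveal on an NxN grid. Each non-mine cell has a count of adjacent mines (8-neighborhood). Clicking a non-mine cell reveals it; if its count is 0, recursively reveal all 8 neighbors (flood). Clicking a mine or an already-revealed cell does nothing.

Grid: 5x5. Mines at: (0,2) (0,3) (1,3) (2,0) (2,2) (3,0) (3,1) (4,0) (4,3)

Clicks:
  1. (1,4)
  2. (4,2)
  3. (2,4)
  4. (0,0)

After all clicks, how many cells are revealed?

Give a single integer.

Click 1 (1,4) count=2: revealed 1 new [(1,4)] -> total=1
Click 2 (4,2) count=2: revealed 1 new [(4,2)] -> total=2
Click 3 (2,4) count=1: revealed 1 new [(2,4)] -> total=3
Click 4 (0,0) count=0: revealed 4 new [(0,0) (0,1) (1,0) (1,1)] -> total=7

Answer: 7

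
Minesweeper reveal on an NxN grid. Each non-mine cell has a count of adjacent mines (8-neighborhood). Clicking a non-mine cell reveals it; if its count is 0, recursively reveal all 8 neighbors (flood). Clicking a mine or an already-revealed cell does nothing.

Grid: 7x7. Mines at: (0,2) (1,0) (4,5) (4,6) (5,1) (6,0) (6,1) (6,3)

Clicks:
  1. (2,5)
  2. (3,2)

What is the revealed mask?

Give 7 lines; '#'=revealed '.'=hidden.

Answer: ...####
.######
#######
#######
#####..
..###..
.......

Derivation:
Click 1 (2,5) count=0: revealed 32 new [(0,3) (0,4) (0,5) (0,6) (1,1) (1,2) (1,3) (1,4) (1,5) (1,6) (2,0) (2,1) (2,2) (2,3) (2,4) (2,5) (2,6) (3,0) (3,1) (3,2) (3,3) (3,4) (3,5) (3,6) (4,0) (4,1) (4,2) (4,3) (4,4) (5,2) (5,3) (5,4)] -> total=32
Click 2 (3,2) count=0: revealed 0 new [(none)] -> total=32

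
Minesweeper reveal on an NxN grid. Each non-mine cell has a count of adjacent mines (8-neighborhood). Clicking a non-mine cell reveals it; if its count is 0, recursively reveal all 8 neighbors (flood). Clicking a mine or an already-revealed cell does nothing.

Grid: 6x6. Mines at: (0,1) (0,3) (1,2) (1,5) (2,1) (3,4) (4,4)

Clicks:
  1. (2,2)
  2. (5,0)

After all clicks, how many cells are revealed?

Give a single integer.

Answer: 13

Derivation:
Click 1 (2,2) count=2: revealed 1 new [(2,2)] -> total=1
Click 2 (5,0) count=0: revealed 12 new [(3,0) (3,1) (3,2) (3,3) (4,0) (4,1) (4,2) (4,3) (5,0) (5,1) (5,2) (5,3)] -> total=13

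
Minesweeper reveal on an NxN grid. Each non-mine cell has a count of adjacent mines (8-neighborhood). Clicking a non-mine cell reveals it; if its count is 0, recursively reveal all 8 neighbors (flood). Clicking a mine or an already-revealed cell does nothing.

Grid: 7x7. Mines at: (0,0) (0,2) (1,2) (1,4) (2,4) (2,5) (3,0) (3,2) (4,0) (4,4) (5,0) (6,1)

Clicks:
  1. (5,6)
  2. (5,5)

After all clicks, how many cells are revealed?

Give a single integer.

Click 1 (5,6) count=0: revealed 14 new [(3,5) (3,6) (4,5) (4,6) (5,2) (5,3) (5,4) (5,5) (5,6) (6,2) (6,3) (6,4) (6,5) (6,6)] -> total=14
Click 2 (5,5) count=1: revealed 0 new [(none)] -> total=14

Answer: 14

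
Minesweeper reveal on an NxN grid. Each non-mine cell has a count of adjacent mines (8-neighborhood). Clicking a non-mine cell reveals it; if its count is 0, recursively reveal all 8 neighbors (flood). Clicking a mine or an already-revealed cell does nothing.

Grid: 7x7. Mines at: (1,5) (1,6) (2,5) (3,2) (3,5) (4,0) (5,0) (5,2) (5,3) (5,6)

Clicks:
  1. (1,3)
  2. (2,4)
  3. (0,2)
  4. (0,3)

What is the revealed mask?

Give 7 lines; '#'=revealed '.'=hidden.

Answer: #####..
#####..
#####..
##.....
.......
.......
.......

Derivation:
Click 1 (1,3) count=0: revealed 17 new [(0,0) (0,1) (0,2) (0,3) (0,4) (1,0) (1,1) (1,2) (1,3) (1,4) (2,0) (2,1) (2,2) (2,3) (2,4) (3,0) (3,1)] -> total=17
Click 2 (2,4) count=3: revealed 0 new [(none)] -> total=17
Click 3 (0,2) count=0: revealed 0 new [(none)] -> total=17
Click 4 (0,3) count=0: revealed 0 new [(none)] -> total=17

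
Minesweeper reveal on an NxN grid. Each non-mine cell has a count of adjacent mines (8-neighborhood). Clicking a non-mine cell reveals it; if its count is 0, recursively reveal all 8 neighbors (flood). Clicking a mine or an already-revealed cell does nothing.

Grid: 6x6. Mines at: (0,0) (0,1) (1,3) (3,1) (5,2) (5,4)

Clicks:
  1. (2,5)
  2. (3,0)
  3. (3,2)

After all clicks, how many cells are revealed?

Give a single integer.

Click 1 (2,5) count=0: revealed 16 new [(0,4) (0,5) (1,4) (1,5) (2,2) (2,3) (2,4) (2,5) (3,2) (3,3) (3,4) (3,5) (4,2) (4,3) (4,4) (4,5)] -> total=16
Click 2 (3,0) count=1: revealed 1 new [(3,0)] -> total=17
Click 3 (3,2) count=1: revealed 0 new [(none)] -> total=17

Answer: 17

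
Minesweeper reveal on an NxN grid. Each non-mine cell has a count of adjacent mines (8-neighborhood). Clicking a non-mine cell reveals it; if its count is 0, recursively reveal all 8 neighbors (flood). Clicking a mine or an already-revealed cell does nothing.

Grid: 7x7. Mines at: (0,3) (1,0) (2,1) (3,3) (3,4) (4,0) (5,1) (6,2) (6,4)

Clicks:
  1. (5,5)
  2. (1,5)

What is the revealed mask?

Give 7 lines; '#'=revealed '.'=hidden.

Click 1 (5,5) count=1: revealed 1 new [(5,5)] -> total=1
Click 2 (1,5) count=0: revealed 16 new [(0,4) (0,5) (0,6) (1,4) (1,5) (1,6) (2,4) (2,5) (2,6) (3,5) (3,6) (4,5) (4,6) (5,6) (6,5) (6,6)] -> total=17

Answer: ....###
....###
....###
.....##
.....##
.....##
.....##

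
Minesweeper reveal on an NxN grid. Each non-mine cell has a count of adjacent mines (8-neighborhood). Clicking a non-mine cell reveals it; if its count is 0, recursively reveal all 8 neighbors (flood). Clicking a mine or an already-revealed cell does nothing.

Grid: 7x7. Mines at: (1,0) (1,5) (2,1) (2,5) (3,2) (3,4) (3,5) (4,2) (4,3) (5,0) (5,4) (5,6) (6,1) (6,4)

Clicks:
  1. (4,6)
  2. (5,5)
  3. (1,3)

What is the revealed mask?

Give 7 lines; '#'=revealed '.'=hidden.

Answer: .####..
.####..
..###..
.......
......#
.....#.
.......

Derivation:
Click 1 (4,6) count=2: revealed 1 new [(4,6)] -> total=1
Click 2 (5,5) count=3: revealed 1 new [(5,5)] -> total=2
Click 3 (1,3) count=0: revealed 11 new [(0,1) (0,2) (0,3) (0,4) (1,1) (1,2) (1,3) (1,4) (2,2) (2,3) (2,4)] -> total=13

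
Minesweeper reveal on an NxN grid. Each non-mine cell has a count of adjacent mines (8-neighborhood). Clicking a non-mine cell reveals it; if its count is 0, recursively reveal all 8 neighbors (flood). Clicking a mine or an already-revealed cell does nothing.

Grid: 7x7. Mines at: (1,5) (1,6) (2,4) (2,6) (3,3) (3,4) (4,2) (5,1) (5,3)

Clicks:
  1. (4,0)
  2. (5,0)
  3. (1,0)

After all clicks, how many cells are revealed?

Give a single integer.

Answer: 20

Derivation:
Click 1 (4,0) count=1: revealed 1 new [(4,0)] -> total=1
Click 2 (5,0) count=1: revealed 1 new [(5,0)] -> total=2
Click 3 (1,0) count=0: revealed 18 new [(0,0) (0,1) (0,2) (0,3) (0,4) (1,0) (1,1) (1,2) (1,3) (1,4) (2,0) (2,1) (2,2) (2,3) (3,0) (3,1) (3,2) (4,1)] -> total=20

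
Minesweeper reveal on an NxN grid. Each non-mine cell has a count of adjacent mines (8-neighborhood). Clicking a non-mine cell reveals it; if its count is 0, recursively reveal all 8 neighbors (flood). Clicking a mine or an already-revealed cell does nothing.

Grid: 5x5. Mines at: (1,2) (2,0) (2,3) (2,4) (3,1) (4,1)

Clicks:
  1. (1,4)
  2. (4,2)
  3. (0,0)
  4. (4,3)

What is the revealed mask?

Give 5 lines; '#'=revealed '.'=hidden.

Click 1 (1,4) count=2: revealed 1 new [(1,4)] -> total=1
Click 2 (4,2) count=2: revealed 1 new [(4,2)] -> total=2
Click 3 (0,0) count=0: revealed 4 new [(0,0) (0,1) (1,0) (1,1)] -> total=6
Click 4 (4,3) count=0: revealed 5 new [(3,2) (3,3) (3,4) (4,3) (4,4)] -> total=11

Answer: ##...
##..#
.....
..###
..###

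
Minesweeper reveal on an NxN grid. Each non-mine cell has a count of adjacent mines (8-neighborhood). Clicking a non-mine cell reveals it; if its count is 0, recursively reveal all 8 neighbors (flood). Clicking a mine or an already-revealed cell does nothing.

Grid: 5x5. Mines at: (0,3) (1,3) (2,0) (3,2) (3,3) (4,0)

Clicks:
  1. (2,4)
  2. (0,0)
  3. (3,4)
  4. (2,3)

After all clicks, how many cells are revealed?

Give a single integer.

Click 1 (2,4) count=2: revealed 1 new [(2,4)] -> total=1
Click 2 (0,0) count=0: revealed 6 new [(0,0) (0,1) (0,2) (1,0) (1,1) (1,2)] -> total=7
Click 3 (3,4) count=1: revealed 1 new [(3,4)] -> total=8
Click 4 (2,3) count=3: revealed 1 new [(2,3)] -> total=9

Answer: 9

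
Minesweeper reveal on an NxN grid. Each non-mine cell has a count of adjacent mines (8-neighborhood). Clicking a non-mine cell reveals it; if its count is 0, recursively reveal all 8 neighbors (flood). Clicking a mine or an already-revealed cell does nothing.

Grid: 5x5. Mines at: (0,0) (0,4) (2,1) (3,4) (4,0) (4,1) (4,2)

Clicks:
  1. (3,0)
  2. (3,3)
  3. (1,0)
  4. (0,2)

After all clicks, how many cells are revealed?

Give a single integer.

Answer: 9

Derivation:
Click 1 (3,0) count=3: revealed 1 new [(3,0)] -> total=1
Click 2 (3,3) count=2: revealed 1 new [(3,3)] -> total=2
Click 3 (1,0) count=2: revealed 1 new [(1,0)] -> total=3
Click 4 (0,2) count=0: revealed 6 new [(0,1) (0,2) (0,3) (1,1) (1,2) (1,3)] -> total=9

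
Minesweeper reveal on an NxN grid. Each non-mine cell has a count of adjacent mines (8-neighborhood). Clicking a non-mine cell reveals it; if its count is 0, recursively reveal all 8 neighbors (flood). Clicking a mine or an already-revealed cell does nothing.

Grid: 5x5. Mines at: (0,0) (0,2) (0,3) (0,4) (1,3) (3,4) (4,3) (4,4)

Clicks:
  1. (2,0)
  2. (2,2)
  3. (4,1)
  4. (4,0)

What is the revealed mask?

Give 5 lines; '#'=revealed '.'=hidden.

Answer: .....
###..
###..
###..
###..

Derivation:
Click 1 (2,0) count=0: revealed 12 new [(1,0) (1,1) (1,2) (2,0) (2,1) (2,2) (3,0) (3,1) (3,2) (4,0) (4,1) (4,2)] -> total=12
Click 2 (2,2) count=1: revealed 0 new [(none)] -> total=12
Click 3 (4,1) count=0: revealed 0 new [(none)] -> total=12
Click 4 (4,0) count=0: revealed 0 new [(none)] -> total=12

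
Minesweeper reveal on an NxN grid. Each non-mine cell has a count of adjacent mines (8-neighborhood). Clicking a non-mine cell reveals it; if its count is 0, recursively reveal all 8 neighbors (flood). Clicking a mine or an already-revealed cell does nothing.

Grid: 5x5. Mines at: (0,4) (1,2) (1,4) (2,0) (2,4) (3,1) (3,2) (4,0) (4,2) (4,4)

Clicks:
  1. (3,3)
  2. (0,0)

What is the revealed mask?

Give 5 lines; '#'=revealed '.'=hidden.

Click 1 (3,3) count=4: revealed 1 new [(3,3)] -> total=1
Click 2 (0,0) count=0: revealed 4 new [(0,0) (0,1) (1,0) (1,1)] -> total=5

Answer: ##...
##...
.....
...#.
.....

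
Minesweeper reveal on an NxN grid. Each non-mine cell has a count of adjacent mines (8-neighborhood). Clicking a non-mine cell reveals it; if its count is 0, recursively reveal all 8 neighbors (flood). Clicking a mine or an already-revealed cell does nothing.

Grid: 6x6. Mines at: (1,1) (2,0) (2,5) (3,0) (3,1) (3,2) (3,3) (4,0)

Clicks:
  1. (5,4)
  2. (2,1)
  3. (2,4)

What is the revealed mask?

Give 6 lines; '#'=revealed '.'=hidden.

Click 1 (5,4) count=0: revealed 12 new [(3,4) (3,5) (4,1) (4,2) (4,3) (4,4) (4,5) (5,1) (5,2) (5,3) (5,4) (5,5)] -> total=12
Click 2 (2,1) count=5: revealed 1 new [(2,1)] -> total=13
Click 3 (2,4) count=2: revealed 1 new [(2,4)] -> total=14

Answer: ......
......
.#..#.
....##
.#####
.#####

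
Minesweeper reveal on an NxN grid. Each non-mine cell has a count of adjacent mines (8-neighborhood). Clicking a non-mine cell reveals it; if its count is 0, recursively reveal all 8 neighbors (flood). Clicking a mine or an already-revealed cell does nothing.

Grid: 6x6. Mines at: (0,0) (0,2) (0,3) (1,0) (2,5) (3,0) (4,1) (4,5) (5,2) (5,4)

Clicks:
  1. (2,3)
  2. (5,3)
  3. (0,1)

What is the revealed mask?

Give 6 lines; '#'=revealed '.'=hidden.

Click 1 (2,3) count=0: revealed 15 new [(1,1) (1,2) (1,3) (1,4) (2,1) (2,2) (2,3) (2,4) (3,1) (3,2) (3,3) (3,4) (4,2) (4,3) (4,4)] -> total=15
Click 2 (5,3) count=2: revealed 1 new [(5,3)] -> total=16
Click 3 (0,1) count=3: revealed 1 new [(0,1)] -> total=17

Answer: .#....
.####.
.####.
.####.
..###.
...#..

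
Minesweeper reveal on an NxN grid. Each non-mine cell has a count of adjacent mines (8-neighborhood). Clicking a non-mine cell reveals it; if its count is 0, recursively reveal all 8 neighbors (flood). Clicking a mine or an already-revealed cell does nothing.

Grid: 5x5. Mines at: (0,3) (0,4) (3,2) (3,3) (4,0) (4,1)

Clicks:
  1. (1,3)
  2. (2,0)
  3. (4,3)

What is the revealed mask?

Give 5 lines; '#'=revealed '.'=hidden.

Click 1 (1,3) count=2: revealed 1 new [(1,3)] -> total=1
Click 2 (2,0) count=0: revealed 11 new [(0,0) (0,1) (0,2) (1,0) (1,1) (1,2) (2,0) (2,1) (2,2) (3,0) (3,1)] -> total=12
Click 3 (4,3) count=2: revealed 1 new [(4,3)] -> total=13

Answer: ###..
####.
###..
##...
...#.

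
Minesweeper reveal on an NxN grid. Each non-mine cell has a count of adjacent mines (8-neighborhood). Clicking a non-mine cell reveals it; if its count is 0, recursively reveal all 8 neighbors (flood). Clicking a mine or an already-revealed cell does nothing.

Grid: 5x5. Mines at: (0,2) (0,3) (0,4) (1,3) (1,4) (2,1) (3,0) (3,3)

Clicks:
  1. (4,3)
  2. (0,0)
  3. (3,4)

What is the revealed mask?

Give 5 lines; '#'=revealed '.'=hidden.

Click 1 (4,3) count=1: revealed 1 new [(4,3)] -> total=1
Click 2 (0,0) count=0: revealed 4 new [(0,0) (0,1) (1,0) (1,1)] -> total=5
Click 3 (3,4) count=1: revealed 1 new [(3,4)] -> total=6

Answer: ##...
##...
.....
....#
...#.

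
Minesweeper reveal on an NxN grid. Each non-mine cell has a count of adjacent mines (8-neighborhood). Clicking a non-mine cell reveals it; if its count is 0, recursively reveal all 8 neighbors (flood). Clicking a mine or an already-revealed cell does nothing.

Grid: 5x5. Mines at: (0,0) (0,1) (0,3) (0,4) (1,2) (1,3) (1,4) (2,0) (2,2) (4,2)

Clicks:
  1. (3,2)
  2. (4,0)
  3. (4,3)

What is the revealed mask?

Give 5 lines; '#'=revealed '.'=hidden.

Answer: .....
.....
.....
###..
##.#.

Derivation:
Click 1 (3,2) count=2: revealed 1 new [(3,2)] -> total=1
Click 2 (4,0) count=0: revealed 4 new [(3,0) (3,1) (4,0) (4,1)] -> total=5
Click 3 (4,3) count=1: revealed 1 new [(4,3)] -> total=6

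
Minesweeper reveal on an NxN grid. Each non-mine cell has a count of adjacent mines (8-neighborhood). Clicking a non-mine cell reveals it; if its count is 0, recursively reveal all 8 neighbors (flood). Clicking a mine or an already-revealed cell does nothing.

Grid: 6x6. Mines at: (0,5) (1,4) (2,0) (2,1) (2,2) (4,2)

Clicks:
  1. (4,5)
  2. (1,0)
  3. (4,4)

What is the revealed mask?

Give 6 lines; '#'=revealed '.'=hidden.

Click 1 (4,5) count=0: revealed 12 new [(2,3) (2,4) (2,5) (3,3) (3,4) (3,5) (4,3) (4,4) (4,5) (5,3) (5,4) (5,5)] -> total=12
Click 2 (1,0) count=2: revealed 1 new [(1,0)] -> total=13
Click 3 (4,4) count=0: revealed 0 new [(none)] -> total=13

Answer: ......
#.....
...###
...###
...###
...###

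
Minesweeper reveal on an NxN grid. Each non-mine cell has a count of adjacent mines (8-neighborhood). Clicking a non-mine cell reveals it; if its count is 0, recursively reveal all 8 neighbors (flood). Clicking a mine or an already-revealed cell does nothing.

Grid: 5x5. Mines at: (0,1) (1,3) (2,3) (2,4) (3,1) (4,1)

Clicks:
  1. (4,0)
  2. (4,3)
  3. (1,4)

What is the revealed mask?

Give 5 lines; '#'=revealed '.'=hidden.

Click 1 (4,0) count=2: revealed 1 new [(4,0)] -> total=1
Click 2 (4,3) count=0: revealed 6 new [(3,2) (3,3) (3,4) (4,2) (4,3) (4,4)] -> total=7
Click 3 (1,4) count=3: revealed 1 new [(1,4)] -> total=8

Answer: .....
....#
.....
..###
#.###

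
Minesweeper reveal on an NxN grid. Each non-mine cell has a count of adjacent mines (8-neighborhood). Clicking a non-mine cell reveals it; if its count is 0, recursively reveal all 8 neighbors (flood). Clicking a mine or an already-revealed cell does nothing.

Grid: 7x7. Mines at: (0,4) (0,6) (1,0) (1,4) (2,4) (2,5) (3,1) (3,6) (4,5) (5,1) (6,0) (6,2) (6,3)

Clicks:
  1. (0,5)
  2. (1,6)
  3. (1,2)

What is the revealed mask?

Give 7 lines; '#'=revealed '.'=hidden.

Click 1 (0,5) count=3: revealed 1 new [(0,5)] -> total=1
Click 2 (1,6) count=2: revealed 1 new [(1,6)] -> total=2
Click 3 (1,2) count=0: revealed 9 new [(0,1) (0,2) (0,3) (1,1) (1,2) (1,3) (2,1) (2,2) (2,3)] -> total=11

Answer: .###.#.
.###..#
.###...
.......
.......
.......
.......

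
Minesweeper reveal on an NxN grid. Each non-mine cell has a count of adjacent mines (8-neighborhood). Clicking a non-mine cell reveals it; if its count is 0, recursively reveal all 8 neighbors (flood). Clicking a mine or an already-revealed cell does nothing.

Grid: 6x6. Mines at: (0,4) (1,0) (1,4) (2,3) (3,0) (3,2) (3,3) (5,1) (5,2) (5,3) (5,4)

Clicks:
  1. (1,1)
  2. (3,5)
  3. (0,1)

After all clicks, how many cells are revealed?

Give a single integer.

Answer: 8

Derivation:
Click 1 (1,1) count=1: revealed 1 new [(1,1)] -> total=1
Click 2 (3,5) count=0: revealed 6 new [(2,4) (2,5) (3,4) (3,5) (4,4) (4,5)] -> total=7
Click 3 (0,1) count=1: revealed 1 new [(0,1)] -> total=8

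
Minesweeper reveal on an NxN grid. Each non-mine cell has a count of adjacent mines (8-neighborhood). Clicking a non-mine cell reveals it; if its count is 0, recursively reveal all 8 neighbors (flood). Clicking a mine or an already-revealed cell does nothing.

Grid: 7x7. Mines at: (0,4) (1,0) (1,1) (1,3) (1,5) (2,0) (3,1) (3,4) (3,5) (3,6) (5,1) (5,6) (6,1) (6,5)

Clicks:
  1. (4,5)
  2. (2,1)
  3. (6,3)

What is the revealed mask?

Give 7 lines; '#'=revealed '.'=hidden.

Click 1 (4,5) count=4: revealed 1 new [(4,5)] -> total=1
Click 2 (2,1) count=4: revealed 1 new [(2,1)] -> total=2
Click 3 (6,3) count=0: revealed 9 new [(4,2) (4,3) (4,4) (5,2) (5,3) (5,4) (6,2) (6,3) (6,4)] -> total=11

Answer: .......
.......
.#.....
.......
..####.
..###..
..###..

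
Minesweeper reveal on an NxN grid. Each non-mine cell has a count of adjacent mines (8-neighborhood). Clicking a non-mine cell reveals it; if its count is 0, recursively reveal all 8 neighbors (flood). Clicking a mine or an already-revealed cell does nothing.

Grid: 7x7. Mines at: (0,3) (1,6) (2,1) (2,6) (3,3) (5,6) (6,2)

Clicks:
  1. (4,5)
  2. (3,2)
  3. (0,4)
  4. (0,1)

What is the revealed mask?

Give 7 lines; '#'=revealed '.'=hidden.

Click 1 (4,5) count=1: revealed 1 new [(4,5)] -> total=1
Click 2 (3,2) count=2: revealed 1 new [(3,2)] -> total=2
Click 3 (0,4) count=1: revealed 1 new [(0,4)] -> total=3
Click 4 (0,1) count=0: revealed 6 new [(0,0) (0,1) (0,2) (1,0) (1,1) (1,2)] -> total=9

Answer: ###.#..
###....
.......
..#....
.....#.
.......
.......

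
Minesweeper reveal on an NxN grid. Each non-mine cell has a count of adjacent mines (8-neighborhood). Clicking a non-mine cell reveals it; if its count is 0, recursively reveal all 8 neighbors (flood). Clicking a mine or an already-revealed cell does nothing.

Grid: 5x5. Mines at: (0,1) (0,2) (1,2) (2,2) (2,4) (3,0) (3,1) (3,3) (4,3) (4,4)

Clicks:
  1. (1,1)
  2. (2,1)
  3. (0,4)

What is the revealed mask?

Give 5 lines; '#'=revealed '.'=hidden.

Click 1 (1,1) count=4: revealed 1 new [(1,1)] -> total=1
Click 2 (2,1) count=4: revealed 1 new [(2,1)] -> total=2
Click 3 (0,4) count=0: revealed 4 new [(0,3) (0,4) (1,3) (1,4)] -> total=6

Answer: ...##
.#.##
.#...
.....
.....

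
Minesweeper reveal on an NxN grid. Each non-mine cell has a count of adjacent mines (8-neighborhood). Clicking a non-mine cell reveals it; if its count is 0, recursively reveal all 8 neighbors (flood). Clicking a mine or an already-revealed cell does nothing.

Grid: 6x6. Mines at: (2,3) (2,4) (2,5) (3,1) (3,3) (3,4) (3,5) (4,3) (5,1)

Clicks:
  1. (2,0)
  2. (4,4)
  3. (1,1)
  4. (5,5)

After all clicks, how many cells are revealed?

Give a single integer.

Click 1 (2,0) count=1: revealed 1 new [(2,0)] -> total=1
Click 2 (4,4) count=4: revealed 1 new [(4,4)] -> total=2
Click 3 (1,1) count=0: revealed 14 new [(0,0) (0,1) (0,2) (0,3) (0,4) (0,5) (1,0) (1,1) (1,2) (1,3) (1,4) (1,5) (2,1) (2,2)] -> total=16
Click 4 (5,5) count=0: revealed 3 new [(4,5) (5,4) (5,5)] -> total=19

Answer: 19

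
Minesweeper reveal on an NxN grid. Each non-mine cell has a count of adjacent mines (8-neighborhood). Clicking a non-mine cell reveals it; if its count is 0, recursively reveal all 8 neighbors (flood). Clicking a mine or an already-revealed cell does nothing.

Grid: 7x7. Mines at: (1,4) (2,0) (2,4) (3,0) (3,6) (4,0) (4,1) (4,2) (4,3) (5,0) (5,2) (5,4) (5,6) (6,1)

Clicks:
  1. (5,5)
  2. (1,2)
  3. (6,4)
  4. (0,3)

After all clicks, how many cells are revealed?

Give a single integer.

Answer: 16

Derivation:
Click 1 (5,5) count=2: revealed 1 new [(5,5)] -> total=1
Click 2 (1,2) count=0: revealed 14 new [(0,0) (0,1) (0,2) (0,3) (1,0) (1,1) (1,2) (1,3) (2,1) (2,2) (2,3) (3,1) (3,2) (3,3)] -> total=15
Click 3 (6,4) count=1: revealed 1 new [(6,4)] -> total=16
Click 4 (0,3) count=1: revealed 0 new [(none)] -> total=16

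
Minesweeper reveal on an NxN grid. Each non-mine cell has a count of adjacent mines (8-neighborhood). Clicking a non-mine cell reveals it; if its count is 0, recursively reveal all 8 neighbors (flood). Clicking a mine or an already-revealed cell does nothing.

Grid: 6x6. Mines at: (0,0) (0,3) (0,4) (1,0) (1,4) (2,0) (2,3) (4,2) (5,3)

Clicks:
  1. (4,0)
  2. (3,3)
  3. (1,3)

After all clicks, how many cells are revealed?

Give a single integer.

Click 1 (4,0) count=0: revealed 6 new [(3,0) (3,1) (4,0) (4,1) (5,0) (5,1)] -> total=6
Click 2 (3,3) count=2: revealed 1 new [(3,3)] -> total=7
Click 3 (1,3) count=4: revealed 1 new [(1,3)] -> total=8

Answer: 8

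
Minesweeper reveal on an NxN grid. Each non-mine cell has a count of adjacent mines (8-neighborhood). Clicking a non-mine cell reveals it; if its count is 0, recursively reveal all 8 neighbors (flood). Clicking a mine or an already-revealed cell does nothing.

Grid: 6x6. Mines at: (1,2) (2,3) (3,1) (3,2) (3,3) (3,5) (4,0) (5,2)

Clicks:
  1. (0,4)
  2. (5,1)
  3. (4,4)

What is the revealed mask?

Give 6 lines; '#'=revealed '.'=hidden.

Answer: ...###
...###
....##
......
....#.
.#....

Derivation:
Click 1 (0,4) count=0: revealed 8 new [(0,3) (0,4) (0,5) (1,3) (1,4) (1,5) (2,4) (2,5)] -> total=8
Click 2 (5,1) count=2: revealed 1 new [(5,1)] -> total=9
Click 3 (4,4) count=2: revealed 1 new [(4,4)] -> total=10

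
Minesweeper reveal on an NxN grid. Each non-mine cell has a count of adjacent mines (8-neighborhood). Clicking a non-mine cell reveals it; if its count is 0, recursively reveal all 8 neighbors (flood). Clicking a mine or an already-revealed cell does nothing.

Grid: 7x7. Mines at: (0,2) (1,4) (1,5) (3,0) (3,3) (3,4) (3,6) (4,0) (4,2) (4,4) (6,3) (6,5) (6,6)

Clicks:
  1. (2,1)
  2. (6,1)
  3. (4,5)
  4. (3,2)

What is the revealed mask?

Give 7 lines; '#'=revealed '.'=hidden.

Answer: .......
.......
.#.....
..#....
.....#.
###....
###....

Derivation:
Click 1 (2,1) count=1: revealed 1 new [(2,1)] -> total=1
Click 2 (6,1) count=0: revealed 6 new [(5,0) (5,1) (5,2) (6,0) (6,1) (6,2)] -> total=7
Click 3 (4,5) count=3: revealed 1 new [(4,5)] -> total=8
Click 4 (3,2) count=2: revealed 1 new [(3,2)] -> total=9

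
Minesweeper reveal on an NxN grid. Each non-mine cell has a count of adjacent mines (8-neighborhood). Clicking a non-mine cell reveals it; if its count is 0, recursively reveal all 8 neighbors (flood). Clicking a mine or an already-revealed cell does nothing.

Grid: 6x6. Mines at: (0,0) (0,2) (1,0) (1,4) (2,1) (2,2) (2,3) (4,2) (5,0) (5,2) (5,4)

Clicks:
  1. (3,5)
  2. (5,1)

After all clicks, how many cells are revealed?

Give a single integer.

Click 1 (3,5) count=0: revealed 6 new [(2,4) (2,5) (3,4) (3,5) (4,4) (4,5)] -> total=6
Click 2 (5,1) count=3: revealed 1 new [(5,1)] -> total=7

Answer: 7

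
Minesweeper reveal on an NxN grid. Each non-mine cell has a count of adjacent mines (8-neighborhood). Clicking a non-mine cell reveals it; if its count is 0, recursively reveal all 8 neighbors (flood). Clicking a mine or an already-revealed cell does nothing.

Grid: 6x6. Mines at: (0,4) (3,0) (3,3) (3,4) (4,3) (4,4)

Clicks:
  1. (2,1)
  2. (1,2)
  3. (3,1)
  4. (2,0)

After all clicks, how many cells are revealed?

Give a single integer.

Answer: 13

Derivation:
Click 1 (2,1) count=1: revealed 1 new [(2,1)] -> total=1
Click 2 (1,2) count=0: revealed 11 new [(0,0) (0,1) (0,2) (0,3) (1,0) (1,1) (1,2) (1,3) (2,0) (2,2) (2,3)] -> total=12
Click 3 (3,1) count=1: revealed 1 new [(3,1)] -> total=13
Click 4 (2,0) count=1: revealed 0 new [(none)] -> total=13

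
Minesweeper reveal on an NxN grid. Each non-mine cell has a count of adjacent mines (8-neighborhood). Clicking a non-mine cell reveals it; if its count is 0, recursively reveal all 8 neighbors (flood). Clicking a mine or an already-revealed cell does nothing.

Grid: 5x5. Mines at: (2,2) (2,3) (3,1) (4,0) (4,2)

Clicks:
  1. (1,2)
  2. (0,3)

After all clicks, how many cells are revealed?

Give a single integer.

Click 1 (1,2) count=2: revealed 1 new [(1,2)] -> total=1
Click 2 (0,3) count=0: revealed 11 new [(0,0) (0,1) (0,2) (0,3) (0,4) (1,0) (1,1) (1,3) (1,4) (2,0) (2,1)] -> total=12

Answer: 12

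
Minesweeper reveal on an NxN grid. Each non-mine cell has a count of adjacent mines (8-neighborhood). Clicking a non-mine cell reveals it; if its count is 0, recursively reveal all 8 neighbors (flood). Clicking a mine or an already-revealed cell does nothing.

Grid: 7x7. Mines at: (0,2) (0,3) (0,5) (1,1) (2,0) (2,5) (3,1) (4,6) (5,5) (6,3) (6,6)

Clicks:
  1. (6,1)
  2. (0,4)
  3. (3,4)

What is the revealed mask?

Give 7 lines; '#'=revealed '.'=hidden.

Click 1 (6,1) count=0: revealed 9 new [(4,0) (4,1) (4,2) (5,0) (5,1) (5,2) (6,0) (6,1) (6,2)] -> total=9
Click 2 (0,4) count=2: revealed 1 new [(0,4)] -> total=10
Click 3 (3,4) count=1: revealed 1 new [(3,4)] -> total=11

Answer: ....#..
.......
.......
....#..
###....
###....
###....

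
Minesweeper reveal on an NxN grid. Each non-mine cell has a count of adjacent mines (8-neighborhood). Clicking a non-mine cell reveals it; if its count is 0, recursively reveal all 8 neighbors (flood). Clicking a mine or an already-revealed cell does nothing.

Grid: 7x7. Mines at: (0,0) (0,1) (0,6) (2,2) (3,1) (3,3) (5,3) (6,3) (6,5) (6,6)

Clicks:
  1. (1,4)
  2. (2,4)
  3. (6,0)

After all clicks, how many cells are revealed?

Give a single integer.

Answer: 31

Derivation:
Click 1 (1,4) count=0: revealed 22 new [(0,2) (0,3) (0,4) (0,5) (1,2) (1,3) (1,4) (1,5) (1,6) (2,3) (2,4) (2,5) (2,6) (3,4) (3,5) (3,6) (4,4) (4,5) (4,6) (5,4) (5,5) (5,6)] -> total=22
Click 2 (2,4) count=1: revealed 0 new [(none)] -> total=22
Click 3 (6,0) count=0: revealed 9 new [(4,0) (4,1) (4,2) (5,0) (5,1) (5,2) (6,0) (6,1) (6,2)] -> total=31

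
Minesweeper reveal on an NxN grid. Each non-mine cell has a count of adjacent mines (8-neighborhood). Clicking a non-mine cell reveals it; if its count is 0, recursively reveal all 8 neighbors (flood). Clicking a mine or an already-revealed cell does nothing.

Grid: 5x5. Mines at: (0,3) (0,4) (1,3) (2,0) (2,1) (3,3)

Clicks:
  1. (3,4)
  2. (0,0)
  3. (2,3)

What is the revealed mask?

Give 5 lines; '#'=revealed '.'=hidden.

Click 1 (3,4) count=1: revealed 1 new [(3,4)] -> total=1
Click 2 (0,0) count=0: revealed 6 new [(0,0) (0,1) (0,2) (1,0) (1,1) (1,2)] -> total=7
Click 3 (2,3) count=2: revealed 1 new [(2,3)] -> total=8

Answer: ###..
###..
...#.
....#
.....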